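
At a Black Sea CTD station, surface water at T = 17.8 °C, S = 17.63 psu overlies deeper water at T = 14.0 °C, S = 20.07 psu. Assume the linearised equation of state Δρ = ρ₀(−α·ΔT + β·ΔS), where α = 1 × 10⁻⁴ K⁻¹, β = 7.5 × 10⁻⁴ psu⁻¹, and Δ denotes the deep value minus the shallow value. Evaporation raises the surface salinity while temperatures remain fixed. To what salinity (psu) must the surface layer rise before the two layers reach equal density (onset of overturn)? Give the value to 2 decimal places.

Neutral buoyancy requires −α(T_deep − T_surf) + β(S_deep − S_surf′) = 0.
S_surf′ = S_deep − (α/β)·ΔT = 20.07 − (1 × 10⁻⁴/7.5 × 10⁻⁴)·(-3.8) = 20.5767 psu.
Increase required: 20.5767 − 17.63 = 2.9467 psu.

20.58 psu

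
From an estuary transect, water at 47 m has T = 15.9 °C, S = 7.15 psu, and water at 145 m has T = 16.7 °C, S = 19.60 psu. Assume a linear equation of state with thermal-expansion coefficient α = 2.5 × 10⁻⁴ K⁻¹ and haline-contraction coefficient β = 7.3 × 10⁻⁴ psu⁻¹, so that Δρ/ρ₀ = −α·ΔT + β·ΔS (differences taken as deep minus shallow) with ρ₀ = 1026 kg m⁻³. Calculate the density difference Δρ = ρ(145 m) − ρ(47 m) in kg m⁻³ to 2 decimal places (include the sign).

ΔT = +0.8 K, ΔS = +12.45 psu (deep − shallow).
Δρ/ρ₀ = −(2.5 × 10⁻⁴)(+0.8) + (7.3 × 10⁻⁴)(+12.45) = 8.8885 × 10⁻³.
Δρ = 1026 × (8.8885 × 10⁻³) = +9.12 kg m⁻³.
Positive Δρ: denser below, stable.

+9.12 kg m⁻³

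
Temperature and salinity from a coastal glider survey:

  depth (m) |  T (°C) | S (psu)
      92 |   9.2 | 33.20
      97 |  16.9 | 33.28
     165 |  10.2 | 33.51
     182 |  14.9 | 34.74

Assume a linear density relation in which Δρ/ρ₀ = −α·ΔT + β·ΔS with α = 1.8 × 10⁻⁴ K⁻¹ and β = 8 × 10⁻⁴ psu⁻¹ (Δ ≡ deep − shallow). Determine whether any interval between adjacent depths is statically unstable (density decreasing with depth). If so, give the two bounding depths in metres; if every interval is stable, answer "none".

Evaluate Δρ/ρ₀ = −αΔT + βΔS across each adjacent pair:
  92–97 m: −αΔT+βΔS = −(1.8 × 10⁻⁴)(+7.7)+(8 × 10⁻⁴)(+0.08) = -1.3 × 10⁻³ → UNSTABLE
  97–165 m: −αΔT+βΔS = −(1.8 × 10⁻⁴)(-6.7)+(8 × 10⁻⁴)(+0.23) = 1.4 × 10⁻³ → stable
  165–182 m: −αΔT+βΔS = −(1.8 × 10⁻⁴)(+4.7)+(8 × 10⁻⁴)(+1.23) = 1.4 × 10⁻⁴ → stable
The 92–97 m interval has Δρ < 0: lighter water underlies denser water.

92–97 m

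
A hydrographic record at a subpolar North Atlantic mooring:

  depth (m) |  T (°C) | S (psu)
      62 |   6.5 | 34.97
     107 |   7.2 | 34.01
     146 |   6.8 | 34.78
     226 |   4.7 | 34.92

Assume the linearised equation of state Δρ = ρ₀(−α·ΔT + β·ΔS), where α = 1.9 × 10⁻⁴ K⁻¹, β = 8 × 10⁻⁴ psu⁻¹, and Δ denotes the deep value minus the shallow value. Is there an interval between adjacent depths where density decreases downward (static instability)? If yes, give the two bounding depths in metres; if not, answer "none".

Evaluate Δρ/ρ₀ = −αΔT + βΔS across each adjacent pair:
  62–107 m: −αΔT+βΔS = −(1.9 × 10⁻⁴)(+0.7)+(8 × 10⁻⁴)(-0.96) = -9.0 × 10⁻⁴ → UNSTABLE
  107–146 m: −αΔT+βΔS = −(1.9 × 10⁻⁴)(-0.4)+(8 × 10⁻⁴)(+0.77) = 6.9 × 10⁻⁴ → stable
  146–226 m: −αΔT+βΔS = −(1.9 × 10⁻⁴)(-2.1)+(8 × 10⁻⁴)(+0.14) = 5.1 × 10⁻⁴ → stable
The 62–107 m interval has Δρ < 0: lighter water underlies denser water.

62–107 m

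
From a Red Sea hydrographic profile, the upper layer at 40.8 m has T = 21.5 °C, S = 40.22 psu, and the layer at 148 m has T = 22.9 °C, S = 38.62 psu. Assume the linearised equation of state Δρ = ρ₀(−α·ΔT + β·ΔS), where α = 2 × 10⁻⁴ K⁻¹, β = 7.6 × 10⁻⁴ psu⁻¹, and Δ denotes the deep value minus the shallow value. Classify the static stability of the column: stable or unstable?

ΔT = 22.9 − 21.5 = +1.4 K and ΔS = 38.62 − 40.22 = -1.60 psu (deep − shallow).
−αΔT = -2.80 × 10⁻⁴; βΔS = -1.216 × 10⁻³; sum Δρ/ρ₀ = -1.496 × 10⁻³.
Δρ/ρ₀ < 0, so Δρ < 0: deeper water is lighter → statically unstable; the column would overturn.

unstable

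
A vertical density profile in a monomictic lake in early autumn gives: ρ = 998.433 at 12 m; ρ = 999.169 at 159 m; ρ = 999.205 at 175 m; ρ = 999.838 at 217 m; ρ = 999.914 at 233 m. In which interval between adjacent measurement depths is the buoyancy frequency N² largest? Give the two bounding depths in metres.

Compute the density gradient over each adjacent pair:
  12–159 m: Δρ/Δz = 0.736/147 = 5.0 × 10⁻³ kg m⁻⁴
  159–175 m: Δρ/Δz = 0.036/16 = 2.2 × 10⁻³ kg m⁻⁴
  175–217 m: Δρ/Δz = 0.633/42 = 0.015 kg m⁻⁴
  217–233 m: Δρ/Δz = 0.076/16 = 4.7 × 10⁻³ kg m⁻⁴
The largest gradient is in the 175–217 m interval — the pycnocline.

175–217 m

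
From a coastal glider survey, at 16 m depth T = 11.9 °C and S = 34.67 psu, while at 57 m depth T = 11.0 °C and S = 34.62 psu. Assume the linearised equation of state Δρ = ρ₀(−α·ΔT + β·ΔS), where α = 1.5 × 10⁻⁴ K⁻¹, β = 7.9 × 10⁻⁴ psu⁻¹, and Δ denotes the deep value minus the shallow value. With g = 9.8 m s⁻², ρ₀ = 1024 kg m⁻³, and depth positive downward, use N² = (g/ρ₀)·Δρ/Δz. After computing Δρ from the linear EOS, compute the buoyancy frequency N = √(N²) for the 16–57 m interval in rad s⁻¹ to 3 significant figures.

4.78 × 10⁻³ rad s⁻¹

ΔT = -0.9 K, ΔS = -0.05 psu (deep − shallow).
Δρ/ρ₀ = −αΔT + βΔS = 1.35 × 10⁻⁴ − 3.95 × 10⁻⁵ = 9.55 × 10⁻⁵, so Δρ ≈ 0.09779 kg m⁻³.
N² = (g/ρ₀)·Δρ/Δz = g·(Δρ/ρ₀)/Δz = 9.8 × 9.55 × 10⁻⁵ / 41 = 2.2827 × 10⁻⁵ s⁻².
N = √(2.2827 × 10⁻⁵) = 4.7778 × 10⁻³ rad s⁻¹ ≈ 4.78 × 10⁻³ rad s⁻¹.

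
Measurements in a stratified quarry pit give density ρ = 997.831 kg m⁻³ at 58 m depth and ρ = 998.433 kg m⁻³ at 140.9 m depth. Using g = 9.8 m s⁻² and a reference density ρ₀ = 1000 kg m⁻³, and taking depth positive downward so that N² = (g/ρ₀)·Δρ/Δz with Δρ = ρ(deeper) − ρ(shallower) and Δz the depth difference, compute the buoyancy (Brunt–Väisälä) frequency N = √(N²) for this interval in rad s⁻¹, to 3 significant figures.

Δρ = 998.433 − 997.831 = 0.602 kg m⁻³ over Δz = 140.9 − 58 = 82.9 m.
N² = (9.8/1000) × (0.602/82.9) = 7.1165 × 10⁻⁵ s⁻².
N = √(7.1165 × 10⁻⁵) = 8.4359 × 10⁻³ rad s⁻¹ ≈ 8.44 × 10⁻³ rad s⁻¹.
A positive N² confirms static stability across the interval.

8.44 × 10⁻³ rad s⁻¹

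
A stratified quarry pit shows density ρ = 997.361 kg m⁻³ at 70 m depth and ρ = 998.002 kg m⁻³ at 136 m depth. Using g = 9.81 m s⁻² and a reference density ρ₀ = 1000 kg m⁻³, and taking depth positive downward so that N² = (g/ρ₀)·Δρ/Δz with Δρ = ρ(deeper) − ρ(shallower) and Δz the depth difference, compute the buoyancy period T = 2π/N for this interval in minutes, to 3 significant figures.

10.7 min

Δρ = 998.002 − 997.361 = 0.641 kg m⁻³ over Δz = 136 − 70 = 66 m.
N² = (9.81/1000) × (0.641/66) = 9.5276 × 10⁻⁵ s⁻².
N = √(9.5276 × 10⁻⁵) = 9.7609 × 10⁻³ rad s⁻¹, so T = 2π/N = 643.71 s = 10.729 min ≈ 10.7 min.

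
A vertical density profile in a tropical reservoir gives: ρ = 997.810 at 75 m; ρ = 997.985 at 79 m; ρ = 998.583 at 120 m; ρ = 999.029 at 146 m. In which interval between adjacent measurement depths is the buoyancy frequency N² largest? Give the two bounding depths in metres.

75–79 m

Compute the density gradient over each adjacent pair:
  75–79 m: Δρ/Δz = 0.175/4 = 0.044 kg m⁻⁴
  79–120 m: Δρ/Δz = 0.598/41 = 0.015 kg m⁻⁴
  120–146 m: Δρ/Δz = 0.446/26 = 0.017 kg m⁻⁴
The largest gradient is in the 75–79 m interval — the pycnocline.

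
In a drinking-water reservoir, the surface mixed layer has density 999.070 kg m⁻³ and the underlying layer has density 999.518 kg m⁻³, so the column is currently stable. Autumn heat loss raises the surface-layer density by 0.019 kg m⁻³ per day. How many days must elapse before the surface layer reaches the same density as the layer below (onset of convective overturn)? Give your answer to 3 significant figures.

23.6 days

Density deficit of the surface layer: 999.518 − 999.070 = 0.448 kg m⁻³.
Required change = 0.448 / 0.019 = 23.6 days.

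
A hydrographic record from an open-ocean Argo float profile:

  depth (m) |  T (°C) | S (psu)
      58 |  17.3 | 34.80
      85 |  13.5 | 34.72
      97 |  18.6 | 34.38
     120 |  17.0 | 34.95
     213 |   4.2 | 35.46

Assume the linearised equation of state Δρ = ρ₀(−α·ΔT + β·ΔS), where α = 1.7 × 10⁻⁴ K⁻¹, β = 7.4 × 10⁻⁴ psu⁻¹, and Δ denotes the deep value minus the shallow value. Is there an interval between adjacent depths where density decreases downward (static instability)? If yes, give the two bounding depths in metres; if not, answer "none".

85–97 m

Evaluate Δρ/ρ₀ = −αΔT + βΔS across each adjacent pair:
  58–85 m: −αΔT+βΔS = −(1.7 × 10⁻⁴)(-3.8)+(7.4 × 10⁻⁴)(-0.08) = 5.9 × 10⁻⁴ → stable
  85–97 m: −αΔT+βΔS = −(1.7 × 10⁻⁴)(+5.1)+(7.4 × 10⁻⁴)(-0.34) = -1.1 × 10⁻³ → UNSTABLE
  97–120 m: −αΔT+βΔS = −(1.7 × 10⁻⁴)(-1.6)+(7.4 × 10⁻⁴)(+0.57) = 6.9 × 10⁻⁴ → stable
  120–213 m: −αΔT+βΔS = −(1.7 × 10⁻⁴)(-12.8)+(7.4 × 10⁻⁴)(+0.51) = 2.6 × 10⁻³ → stable
The 85–97 m interval has Δρ < 0: lighter water underlies denser water.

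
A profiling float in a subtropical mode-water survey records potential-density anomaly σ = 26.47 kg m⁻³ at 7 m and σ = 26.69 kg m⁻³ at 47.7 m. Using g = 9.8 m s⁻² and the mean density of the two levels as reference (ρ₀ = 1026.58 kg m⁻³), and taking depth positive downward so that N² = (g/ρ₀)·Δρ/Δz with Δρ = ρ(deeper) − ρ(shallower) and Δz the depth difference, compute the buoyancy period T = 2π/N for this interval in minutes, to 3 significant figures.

14.6 min

Δρ = 1026.69 − 1026.47 = 0.22 kg m⁻³ over Δz = 47.7 − 7 = 40.7 m.
N² = (9.8/1026.58) × (0.22/40.7) = 5.1601 × 10⁻⁵ s⁻².
N = √(5.1601 × 10⁻⁵) = 7.1834 × 10⁻³ rad s⁻¹, so T = 2π/N = 874.68 s = 14.578 min ≈ 14.6 min.
A positive N² confirms static stability across the interval.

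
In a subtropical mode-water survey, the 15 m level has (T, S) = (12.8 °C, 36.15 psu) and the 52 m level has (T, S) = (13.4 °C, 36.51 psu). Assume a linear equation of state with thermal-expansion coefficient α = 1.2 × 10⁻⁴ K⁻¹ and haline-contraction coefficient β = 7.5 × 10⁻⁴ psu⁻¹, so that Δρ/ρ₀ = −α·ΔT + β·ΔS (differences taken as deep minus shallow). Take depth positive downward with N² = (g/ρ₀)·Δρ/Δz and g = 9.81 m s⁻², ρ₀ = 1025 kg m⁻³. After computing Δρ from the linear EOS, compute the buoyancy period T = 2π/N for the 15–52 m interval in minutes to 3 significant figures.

14.5 min

ΔT = +0.6 K, ΔS = +0.36 psu (deep − shallow).
Δρ/ρ₀ = −αΔT + βΔS = -7.20 × 10⁻⁵ + 2.70 × 10⁻⁴ = 1.98 × 10⁻⁴, so Δρ ≈ 0.2029 kg m⁻³.
N² = (g/ρ₀)·Δρ/Δz = g·(Δρ/ρ₀)/Δz = 9.81 × 1.98 × 10⁻⁴ / 37 = 5.2497 × 10⁻⁵ s⁻².
N = √(5.2497 × 10⁻⁵) = 7.2455 × 10⁻³ rad s⁻¹ → T = 2π/N = 867.18 s = 14.453 min ≈ 14.5 min.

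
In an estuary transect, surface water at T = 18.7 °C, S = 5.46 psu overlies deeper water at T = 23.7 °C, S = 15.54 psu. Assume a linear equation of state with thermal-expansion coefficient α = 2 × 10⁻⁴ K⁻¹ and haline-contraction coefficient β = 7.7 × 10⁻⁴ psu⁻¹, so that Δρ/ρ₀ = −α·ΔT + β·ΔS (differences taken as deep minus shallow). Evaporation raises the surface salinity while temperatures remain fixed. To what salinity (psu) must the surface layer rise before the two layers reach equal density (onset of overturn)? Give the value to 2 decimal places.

Neutral buoyancy requires −α(T_deep − T_surf) + β(S_deep − S_surf′) = 0.
S_surf′ = S_deep − (α/β)·ΔT = 15.54 − (2 × 10⁻⁴/7.7 × 10⁻⁴)·(+5.0) = 14.2413 psu.
Increase required: 14.2413 − 5.46 = 8.7813 psu.

14.24 psu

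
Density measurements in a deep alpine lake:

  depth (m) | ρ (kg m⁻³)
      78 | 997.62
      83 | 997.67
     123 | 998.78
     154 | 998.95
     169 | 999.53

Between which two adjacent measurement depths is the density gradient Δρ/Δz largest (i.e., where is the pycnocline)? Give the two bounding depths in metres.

Compute the density gradient over each adjacent pair:
  78–83 m: Δρ/Δz = 0.05/5 = 0.010 kg m⁻⁴
  83–123 m: Δρ/Δz = 1.11/40 = 0.028 kg m⁻⁴
  123–154 m: Δρ/Δz = 0.17/31 = 5.5 × 10⁻³ kg m⁻⁴
  154–169 m: Δρ/Δz = 0.58/15 = 0.039 kg m⁻⁴
The largest gradient is in the 154–169 m interval — the pycnocline.

154–169 m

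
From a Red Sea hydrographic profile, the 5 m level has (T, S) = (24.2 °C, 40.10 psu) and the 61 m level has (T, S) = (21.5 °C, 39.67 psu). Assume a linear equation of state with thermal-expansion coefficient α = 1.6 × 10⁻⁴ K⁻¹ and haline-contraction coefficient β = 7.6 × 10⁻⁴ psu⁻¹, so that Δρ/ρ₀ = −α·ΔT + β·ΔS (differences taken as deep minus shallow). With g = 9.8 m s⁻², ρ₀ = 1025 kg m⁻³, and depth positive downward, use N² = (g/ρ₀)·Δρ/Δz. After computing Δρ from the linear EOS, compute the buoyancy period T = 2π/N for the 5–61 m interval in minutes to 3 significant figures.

24.4 min

ΔT = -2.7 K, ΔS = -0.43 psu (deep − shallow).
Δρ/ρ₀ = −αΔT + βΔS = 4.32 × 10⁻⁴ − 3.268 × 10⁻⁴ = 1.052 × 10⁻⁴, so Δρ ≈ 0.1078 kg m⁻³.
N² = (g/ρ₀)·Δρ/Δz = g·(Δρ/ρ₀)/Δz = 9.8 × 1.052 × 10⁻⁴ / 56 = 1.8410 × 10⁻⁵ s⁻².
N = √(1.8410 × 10⁻⁵) = 4.2907 × 10⁻³ rad s⁻¹ → T = 2π/N = 1.4644 × 10³ s = 24.407 min ≈ 24.4 min.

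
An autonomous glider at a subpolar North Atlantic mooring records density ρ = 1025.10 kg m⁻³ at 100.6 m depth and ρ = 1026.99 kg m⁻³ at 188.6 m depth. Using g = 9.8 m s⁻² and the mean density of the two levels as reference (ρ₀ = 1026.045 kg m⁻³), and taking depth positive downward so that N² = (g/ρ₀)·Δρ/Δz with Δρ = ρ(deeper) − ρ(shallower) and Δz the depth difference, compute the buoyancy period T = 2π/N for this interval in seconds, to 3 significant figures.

439 s

Δρ = 1026.99 − 1025.10 = 1.89 kg m⁻³ over Δz = 188.6 − 100.6 = 88 m.
N² = (9.8/1026.045) × (1.89/88) = 2.0513 × 10⁻⁴ s⁻².
N = √(2.0513 × 10⁻⁴) = 0.014322 rad s⁻¹, so T = 2π/N = 438.71 s ≈ 439 s.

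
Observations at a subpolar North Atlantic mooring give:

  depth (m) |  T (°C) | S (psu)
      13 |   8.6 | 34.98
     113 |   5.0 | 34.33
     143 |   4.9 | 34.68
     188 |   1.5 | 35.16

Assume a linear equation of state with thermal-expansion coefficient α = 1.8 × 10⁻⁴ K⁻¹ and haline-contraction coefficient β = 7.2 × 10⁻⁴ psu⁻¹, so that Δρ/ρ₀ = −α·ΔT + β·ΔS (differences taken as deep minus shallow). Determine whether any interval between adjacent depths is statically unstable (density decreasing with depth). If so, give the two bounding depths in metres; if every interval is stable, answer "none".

none

Evaluate Δρ/ρ₀ = −αΔT + βΔS across each adjacent pair:
  13–113 m: −αΔT+βΔS = −(1.8 × 10⁻⁴)(-3.6)+(7.2 × 10⁻⁴)(-0.65) = 1.8 × 10⁻⁴ → stable
  113–143 m: −αΔT+βΔS = −(1.8 × 10⁻⁴)(-0.1)+(7.2 × 10⁻⁴)(+0.35) = 2.7 × 10⁻⁴ → stable
  143–188 m: −αΔT+βΔS = −(1.8 × 10⁻⁴)(-3.4)+(7.2 × 10⁻⁴)(+0.48) = 9.6 × 10⁻⁴ → stable
Every interval has Δρ > 0: the column is stably stratified throughout.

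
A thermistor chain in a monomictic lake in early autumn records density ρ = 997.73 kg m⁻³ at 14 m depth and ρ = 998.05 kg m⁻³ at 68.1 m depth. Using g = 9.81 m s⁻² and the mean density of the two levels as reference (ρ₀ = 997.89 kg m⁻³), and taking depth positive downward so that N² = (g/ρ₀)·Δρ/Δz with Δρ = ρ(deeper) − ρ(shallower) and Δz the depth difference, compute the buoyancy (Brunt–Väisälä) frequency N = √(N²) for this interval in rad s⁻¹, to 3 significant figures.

7.63 × 10⁻³ rad s⁻¹

Δρ = 998.05 − 997.73 = 0.32 kg m⁻³ over Δz = 68.1 − 14 = 54.1 m.
N² = (9.81/997.89) × (0.32/54.1) = 5.8149 × 10⁻⁵ s⁻².
N = √(5.8149 × 10⁻⁵) = 7.6255 × 10⁻³ rad s⁻¹ ≈ 7.63 × 10⁻³ rad s⁻¹.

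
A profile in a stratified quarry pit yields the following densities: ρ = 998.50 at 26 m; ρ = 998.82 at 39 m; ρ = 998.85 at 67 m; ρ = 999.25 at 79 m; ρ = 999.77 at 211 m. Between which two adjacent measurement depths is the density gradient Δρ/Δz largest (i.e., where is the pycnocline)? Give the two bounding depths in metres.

Compute the density gradient over each adjacent pair:
  26–39 m: Δρ/Δz = 0.32/13 = 0.025 kg m⁻⁴
  39–67 m: Δρ/Δz = 0.03/28 = 1.1 × 10⁻³ kg m⁻⁴
  67–79 m: Δρ/Δz = 0.40/12 = 0.033 kg m⁻⁴
  79–211 m: Δρ/Δz = 0.52/132 = 3.9 × 10⁻³ kg m⁻⁴
The largest gradient is in the 67–79 m interval — the pycnocline.

67–79 m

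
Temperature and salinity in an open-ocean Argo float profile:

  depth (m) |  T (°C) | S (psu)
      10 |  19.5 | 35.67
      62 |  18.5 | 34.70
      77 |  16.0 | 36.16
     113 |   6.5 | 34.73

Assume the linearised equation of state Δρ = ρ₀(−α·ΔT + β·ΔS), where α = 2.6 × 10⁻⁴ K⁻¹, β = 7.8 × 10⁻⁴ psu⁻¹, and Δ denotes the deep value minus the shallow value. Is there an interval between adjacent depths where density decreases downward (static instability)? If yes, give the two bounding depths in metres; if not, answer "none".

10–62 m

Evaluate Δρ/ρ₀ = −αΔT + βΔS across each adjacent pair:
  10–62 m: −αΔT+βΔS = −(2.6 × 10⁻⁴)(-1.0)+(7.8 × 10⁻⁴)(-0.97) = -5.0 × 10⁻⁴ → UNSTABLE
  62–77 m: −αΔT+βΔS = −(2.6 × 10⁻⁴)(-2.5)+(7.8 × 10⁻⁴)(+1.46) = 1.8 × 10⁻³ → stable
  77–113 m: −αΔT+βΔS = −(2.6 × 10⁻⁴)(-9.5)+(7.8 × 10⁻⁴)(-1.43) = 1.4 × 10⁻³ → stable
The 10–62 m interval has Δρ < 0: lighter water underlies denser water.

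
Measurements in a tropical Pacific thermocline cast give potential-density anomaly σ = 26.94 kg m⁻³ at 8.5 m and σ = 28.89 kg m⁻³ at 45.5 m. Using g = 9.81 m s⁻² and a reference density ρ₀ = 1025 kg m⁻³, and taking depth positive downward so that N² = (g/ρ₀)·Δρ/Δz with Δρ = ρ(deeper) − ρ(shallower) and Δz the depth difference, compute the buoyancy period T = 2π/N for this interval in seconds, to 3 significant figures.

280 s

Δρ = 1028.89 − 1026.94 = 1.95 kg m⁻³ over Δz = 45.5 − 8.5 = 37 m.
N² = (9.81/1025) × (1.95/37) = 5.0440 × 10⁻⁴ s⁻².
N = √(5.0440 × 10⁻⁴) = 0.022459 rad s⁻¹, so T = 2π/N = 279.76 s ≈ 280 s.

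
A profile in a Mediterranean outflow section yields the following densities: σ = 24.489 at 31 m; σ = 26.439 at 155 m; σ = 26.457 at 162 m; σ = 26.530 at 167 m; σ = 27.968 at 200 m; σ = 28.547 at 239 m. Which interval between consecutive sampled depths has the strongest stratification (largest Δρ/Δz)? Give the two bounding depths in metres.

167–200 m

Compute the density gradient over each adjacent pair:
  31–155 m: Δρ/Δz = 1.950/124 = 0.016 kg m⁻⁴
  155–162 m: Δρ/Δz = 0.018/7 = 2.6 × 10⁻³ kg m⁻⁴
  162–167 m: Δρ/Δz = 0.073/5 = 0.015 kg m⁻⁴
  167–200 m: Δρ/Δz = 1.438/33 = 0.044 kg m⁻⁴
  200–239 m: Δρ/Δz = 0.579/39 = 0.015 kg m⁻⁴
The largest gradient is in the 167–200 m interval — the pycnocline.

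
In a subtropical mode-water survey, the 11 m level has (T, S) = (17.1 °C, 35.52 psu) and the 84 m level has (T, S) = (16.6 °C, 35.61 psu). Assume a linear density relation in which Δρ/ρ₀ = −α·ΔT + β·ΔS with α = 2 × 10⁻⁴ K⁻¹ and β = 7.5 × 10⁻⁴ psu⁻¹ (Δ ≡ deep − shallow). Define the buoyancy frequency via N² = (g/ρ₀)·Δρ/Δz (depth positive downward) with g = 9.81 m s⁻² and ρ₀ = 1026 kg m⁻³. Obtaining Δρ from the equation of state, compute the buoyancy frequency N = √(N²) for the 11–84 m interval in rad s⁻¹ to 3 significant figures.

4.74 × 10⁻³ rad s⁻¹

ΔT = -0.5 K, ΔS = +0.09 psu (deep − shallow).
Δρ/ρ₀ = −αΔT + βΔS = 1.00 × 10⁻⁴ + 6.75 × 10⁻⁵ = 1.675 × 10⁻⁴, so Δρ ≈ 0.1719 kg m⁻³.
N² = (g/ρ₀)·Δρ/Δz = g·(Δρ/ρ₀)/Δz = 9.81 × 1.675 × 10⁻⁴ / 73 = 2.2509 × 10⁻⁵ s⁻².
N = √(2.2509 × 10⁻⁵) = 4.7444 × 10⁻³ rad s⁻¹ ≈ 4.74 × 10⁻³ rad s⁻¹.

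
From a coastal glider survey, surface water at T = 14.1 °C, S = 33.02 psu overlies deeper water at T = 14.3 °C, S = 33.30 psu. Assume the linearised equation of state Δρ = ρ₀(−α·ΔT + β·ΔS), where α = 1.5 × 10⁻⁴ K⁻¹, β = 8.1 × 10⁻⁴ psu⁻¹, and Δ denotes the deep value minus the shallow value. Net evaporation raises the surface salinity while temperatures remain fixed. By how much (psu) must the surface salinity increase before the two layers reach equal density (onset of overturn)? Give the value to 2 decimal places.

0.24 psu

Neutral buoyancy requires −α(T_deep − T_surf) + β(S_deep − S_surf′) = 0.
S_surf′ = S_deep − (α/β)·ΔT = 33.30 − (1.5 × 10⁻⁴/8.1 × 10⁻⁴)·(+0.2) = 33.2630 psu.
Increase required: 33.2630 − 33.02 = 0.2430 psu.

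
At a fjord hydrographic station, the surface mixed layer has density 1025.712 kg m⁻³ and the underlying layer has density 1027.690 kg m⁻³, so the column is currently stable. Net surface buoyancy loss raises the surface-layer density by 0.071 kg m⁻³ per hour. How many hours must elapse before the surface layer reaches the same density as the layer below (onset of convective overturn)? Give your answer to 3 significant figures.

Density deficit of the surface layer: 1027.690 − 1025.712 = 1.978 kg m⁻³.
Required change = 1.978 / 0.071 = 27.9 hours.

27.9 hours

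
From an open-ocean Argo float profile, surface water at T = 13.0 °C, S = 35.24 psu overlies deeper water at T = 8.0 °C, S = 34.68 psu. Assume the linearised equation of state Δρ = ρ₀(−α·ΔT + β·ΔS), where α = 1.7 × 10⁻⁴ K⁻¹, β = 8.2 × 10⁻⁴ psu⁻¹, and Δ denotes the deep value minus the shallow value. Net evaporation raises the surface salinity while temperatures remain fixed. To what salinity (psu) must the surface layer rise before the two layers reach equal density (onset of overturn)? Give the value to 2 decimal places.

Neutral buoyancy requires −α(T_deep − T_surf) + β(S_deep − S_surf′) = 0.
S_surf′ = S_deep − (α/β)·ΔT = 34.68 − (1.7 × 10⁻⁴/8.2 × 10⁻⁴)·(-5.0) = 35.7166 psu.
Increase required: 35.7166 − 35.24 = 0.4766 psu.

35.72 psu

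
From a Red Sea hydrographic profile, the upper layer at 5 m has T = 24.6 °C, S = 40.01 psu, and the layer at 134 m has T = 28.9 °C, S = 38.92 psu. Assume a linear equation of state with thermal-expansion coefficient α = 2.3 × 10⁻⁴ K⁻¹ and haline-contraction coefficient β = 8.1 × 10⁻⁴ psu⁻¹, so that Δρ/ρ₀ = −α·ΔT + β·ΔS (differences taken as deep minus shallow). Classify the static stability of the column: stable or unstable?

ΔT = 28.9 − 24.6 = +4.3 K and ΔS = 38.92 − 40.01 = -1.09 psu (deep − shallow).
−αΔT = -9.89 × 10⁻⁴; βΔS = -8.829 × 10⁻⁴; sum Δρ/ρ₀ = -1.8719 × 10⁻³.
Δρ/ρ₀ < 0, so Δρ < 0: deeper water is lighter → statically unstable; the column would overturn.

unstable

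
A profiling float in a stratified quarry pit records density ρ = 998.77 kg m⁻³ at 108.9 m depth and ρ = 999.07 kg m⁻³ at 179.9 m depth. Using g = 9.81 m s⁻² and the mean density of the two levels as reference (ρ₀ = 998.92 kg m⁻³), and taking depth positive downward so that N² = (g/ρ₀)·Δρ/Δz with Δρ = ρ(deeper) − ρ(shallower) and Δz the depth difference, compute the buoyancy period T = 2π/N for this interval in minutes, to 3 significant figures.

Δρ = 999.07 − 998.77 = 0.30 kg m⁻³ over Δz = 179.9 − 108.9 = 71 m.
N² = (9.81/998.92) × (0.30/71) = 4.1496 × 10⁻⁵ s⁻².
N = √(4.1496 × 10⁻⁵) = 6.4417 × 10⁻³ rad s⁻¹, so T = 2π/N = 975.39 s = 16.256 min ≈ 16.3 min.
A positive N² confirms static stability across the interval.

16.3 min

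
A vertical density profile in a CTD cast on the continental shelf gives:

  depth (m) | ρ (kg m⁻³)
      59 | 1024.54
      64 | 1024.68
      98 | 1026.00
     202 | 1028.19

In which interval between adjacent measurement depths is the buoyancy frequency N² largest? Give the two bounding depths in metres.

64–98 m

Compute the density gradient over each adjacent pair:
  59–64 m: Δρ/Δz = 0.14/5 = 0.028 kg m⁻⁴
  64–98 m: Δρ/Δz = 1.32/34 = 0.039 kg m⁻⁴
  98–202 m: Δρ/Δz = 2.19/104 = 0.021 kg m⁻⁴
The largest gradient is in the 64–98 m interval — the pycnocline.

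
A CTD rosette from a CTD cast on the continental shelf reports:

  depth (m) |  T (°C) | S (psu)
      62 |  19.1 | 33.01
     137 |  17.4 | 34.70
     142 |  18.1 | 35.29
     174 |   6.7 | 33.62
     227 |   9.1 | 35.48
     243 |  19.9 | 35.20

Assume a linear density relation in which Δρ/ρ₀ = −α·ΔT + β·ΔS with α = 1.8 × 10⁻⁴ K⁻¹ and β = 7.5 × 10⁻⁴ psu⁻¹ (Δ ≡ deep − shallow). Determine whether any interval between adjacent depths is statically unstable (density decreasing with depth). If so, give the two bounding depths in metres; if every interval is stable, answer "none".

227–243 m

Evaluate Δρ/ρ₀ = −αΔT + βΔS across each adjacent pair:
  62–137 m: −αΔT+βΔS = −(1.8 × 10⁻⁴)(-1.7)+(7.5 × 10⁻⁴)(+1.69) = 1.6 × 10⁻³ → stable
  137–142 m: −αΔT+βΔS = −(1.8 × 10⁻⁴)(+0.7)+(7.5 × 10⁻⁴)(+0.59) = 3.2 × 10⁻⁴ → stable
  142–174 m: −αΔT+βΔS = −(1.8 × 10⁻⁴)(-11.4)+(7.5 × 10⁻⁴)(-1.67) = 8.0 × 10⁻⁴ → stable
  174–227 m: −αΔT+βΔS = −(1.8 × 10⁻⁴)(+2.4)+(7.5 × 10⁻⁴)(+1.86) = 9.6 × 10⁻⁴ → stable
  227–243 m: −αΔT+βΔS = −(1.8 × 10⁻⁴)(+10.8)+(7.5 × 10⁻⁴)(-0.28) = -2.2 × 10⁻³ → UNSTABLE
The 227–243 m interval has Δρ < 0: lighter water underlies denser water.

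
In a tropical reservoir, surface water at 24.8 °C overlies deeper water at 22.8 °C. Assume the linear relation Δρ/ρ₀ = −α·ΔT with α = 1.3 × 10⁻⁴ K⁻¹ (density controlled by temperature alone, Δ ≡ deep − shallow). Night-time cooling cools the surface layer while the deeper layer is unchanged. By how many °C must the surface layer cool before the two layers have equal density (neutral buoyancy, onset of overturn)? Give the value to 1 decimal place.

With temperature the only control, equal density requires T_surf′ = T_deep.
T_surf′ = 22.8 °C.
Cooling required: 24.8 − 22.8 = 2.0 °C.

2.0 °C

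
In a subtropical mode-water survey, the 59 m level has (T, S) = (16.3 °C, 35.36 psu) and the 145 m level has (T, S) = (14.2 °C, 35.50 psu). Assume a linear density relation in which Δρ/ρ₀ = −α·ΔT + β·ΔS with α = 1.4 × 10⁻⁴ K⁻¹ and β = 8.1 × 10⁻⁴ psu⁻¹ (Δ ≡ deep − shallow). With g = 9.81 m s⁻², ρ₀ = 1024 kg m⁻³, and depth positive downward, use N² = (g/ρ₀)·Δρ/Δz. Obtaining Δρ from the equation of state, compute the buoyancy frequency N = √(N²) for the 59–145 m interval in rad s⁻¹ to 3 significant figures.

6.82 × 10⁻³ rad s⁻¹

ΔT = -2.1 K, ΔS = +0.14 psu (deep − shallow).
Δρ/ρ₀ = −αΔT + βΔS = 2.94 × 10⁻⁴ + 1.134 × 10⁻⁴ = 4.074 × 10⁻⁴, so Δρ ≈ 0.4172 kg m⁻³.
N² = (g/ρ₀)·Δρ/Δz = g·(Δρ/ρ₀)/Δz = 9.81 × 4.074 × 10⁻⁴ / 86 = 4.6472 × 10⁻⁵ s⁻².
N = √(4.6472 × 10⁻⁵) = 6.8170 × 10⁻³ rad s⁻¹ ≈ 6.82 × 10⁻³ rad s⁻¹.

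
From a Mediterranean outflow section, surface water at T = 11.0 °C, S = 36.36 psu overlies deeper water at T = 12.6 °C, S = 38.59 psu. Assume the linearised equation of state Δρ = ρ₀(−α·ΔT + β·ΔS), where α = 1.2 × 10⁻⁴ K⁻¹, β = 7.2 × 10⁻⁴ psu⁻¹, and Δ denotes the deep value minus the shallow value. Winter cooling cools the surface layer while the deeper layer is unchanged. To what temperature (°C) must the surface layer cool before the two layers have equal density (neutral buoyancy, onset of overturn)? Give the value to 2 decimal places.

-0.78 °C

Neutral buoyancy requires Δρ = 0, i.e. −α(T_deep − T_surf′) + β(S_deep − S_surf) = 0.
T_surf′ = T_deep − (β/α)·ΔS = 12.6 − (7.2 × 10⁻⁴/1.2 × 10⁻⁴)·(+2.23) = -0.7800 °C.
Cooling required: 11.0 − (-0.7800) = 11.7800 °C.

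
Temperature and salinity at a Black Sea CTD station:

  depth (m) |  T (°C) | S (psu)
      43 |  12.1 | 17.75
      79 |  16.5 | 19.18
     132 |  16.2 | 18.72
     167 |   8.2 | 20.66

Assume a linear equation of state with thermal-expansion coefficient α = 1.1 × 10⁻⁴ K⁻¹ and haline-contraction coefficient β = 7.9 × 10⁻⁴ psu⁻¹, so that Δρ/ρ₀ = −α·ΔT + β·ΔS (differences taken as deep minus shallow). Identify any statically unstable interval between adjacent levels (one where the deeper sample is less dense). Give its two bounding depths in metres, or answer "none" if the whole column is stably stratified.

Evaluate Δρ/ρ₀ = −αΔT + βΔS across each adjacent pair:
  43–79 m: −αΔT+βΔS = −(1.1 × 10⁻⁴)(+4.4)+(7.9 × 10⁻⁴)(+1.43) = 6.5 × 10⁻⁴ → stable
  79–132 m: −αΔT+βΔS = −(1.1 × 10⁻⁴)(-0.3)+(7.9 × 10⁻⁴)(-0.46) = -3.3 × 10⁻⁴ → UNSTABLE
  132–167 m: −αΔT+βΔS = −(1.1 × 10⁻⁴)(-8.0)+(7.9 × 10⁻⁴)(+1.94) = 2.4 × 10⁻³ → stable
The 79–132 m interval has Δρ < 0: lighter water underlies denser water.

79–132 m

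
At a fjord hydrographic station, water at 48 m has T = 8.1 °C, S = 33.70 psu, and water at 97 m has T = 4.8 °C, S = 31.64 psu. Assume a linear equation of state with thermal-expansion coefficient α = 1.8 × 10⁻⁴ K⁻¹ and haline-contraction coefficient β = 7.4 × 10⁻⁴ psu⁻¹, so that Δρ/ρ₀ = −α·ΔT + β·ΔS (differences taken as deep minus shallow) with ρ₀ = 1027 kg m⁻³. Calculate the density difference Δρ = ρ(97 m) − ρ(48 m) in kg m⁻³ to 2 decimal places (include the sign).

ΔT = -3.3 K, ΔS = -2.06 psu (deep − shallow).
Δρ/ρ₀ = −(1.8 × 10⁻⁴)(-3.3) + (7.4 × 10⁻⁴)(-2.06) = -9.304 × 10⁻⁴.
Δρ = 1027 × (-9.304 × 10⁻⁴) = -0.96 kg m⁻³.
Negative Δρ: lighter below, statically unstable.

-0.96 kg m⁻³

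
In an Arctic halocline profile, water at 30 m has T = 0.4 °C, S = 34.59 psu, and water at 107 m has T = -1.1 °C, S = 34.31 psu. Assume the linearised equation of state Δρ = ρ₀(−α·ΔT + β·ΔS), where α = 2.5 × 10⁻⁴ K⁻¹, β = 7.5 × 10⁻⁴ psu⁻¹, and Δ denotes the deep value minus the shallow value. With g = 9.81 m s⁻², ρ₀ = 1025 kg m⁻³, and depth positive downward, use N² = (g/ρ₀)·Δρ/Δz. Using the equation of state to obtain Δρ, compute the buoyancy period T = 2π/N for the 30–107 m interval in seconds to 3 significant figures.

1.37 × 10³ s

ΔT = -1.5 K, ΔS = -0.28 psu (deep − shallow).
Δρ/ρ₀ = −αΔT + βΔS = 3.75 × 10⁻⁴ − 2.10 × 10⁻⁴ = 1.65 × 10⁻⁴, so Δρ ≈ 0.1691 kg m⁻³.
N² = (g/ρ₀)·Δρ/Δz = g·(Δρ/ρ₀)/Δz = 9.81 × 1.65 × 10⁻⁴ / 77 = 2.1021 × 10⁻⁵ s⁻².
N = √(2.1021 × 10⁻⁵) = 4.5849 × 10⁻³ rad s⁻¹ → T = 2π/N = 1.3704 × 10³ s ≈ 1.37 × 10³ s.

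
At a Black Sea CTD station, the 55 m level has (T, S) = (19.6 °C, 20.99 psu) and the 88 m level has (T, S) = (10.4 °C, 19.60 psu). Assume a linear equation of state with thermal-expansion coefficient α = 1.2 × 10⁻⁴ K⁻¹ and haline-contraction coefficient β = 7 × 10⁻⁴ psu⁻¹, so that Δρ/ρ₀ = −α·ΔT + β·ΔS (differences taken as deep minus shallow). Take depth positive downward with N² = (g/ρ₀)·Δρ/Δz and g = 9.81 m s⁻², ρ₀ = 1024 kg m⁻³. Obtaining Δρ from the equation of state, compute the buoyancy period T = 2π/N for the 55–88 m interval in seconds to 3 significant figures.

1.01 × 10³ s

ΔT = -9.2 K, ΔS = -1.39 psu (deep − shallow).
Δρ/ρ₀ = −αΔT + βΔS = 1.104 × 10⁻³ − 9.73 × 10⁻⁴ = 1.31 × 10⁻⁴, so Δρ ≈ 0.1341 kg m⁻³.
N² = (g/ρ₀)·Δρ/Δz = g·(Δρ/ρ₀)/Δz = 9.81 × 1.31 × 10⁻⁴ / 33 = 3.8943 × 10⁻⁵ s⁻².
N = √(3.8943 × 10⁻⁵) = 6.2404 × 10⁻³ rad s⁻¹ → T = 2π/N = 1.0069 × 10³ s ≈ 1.01 × 10³ s.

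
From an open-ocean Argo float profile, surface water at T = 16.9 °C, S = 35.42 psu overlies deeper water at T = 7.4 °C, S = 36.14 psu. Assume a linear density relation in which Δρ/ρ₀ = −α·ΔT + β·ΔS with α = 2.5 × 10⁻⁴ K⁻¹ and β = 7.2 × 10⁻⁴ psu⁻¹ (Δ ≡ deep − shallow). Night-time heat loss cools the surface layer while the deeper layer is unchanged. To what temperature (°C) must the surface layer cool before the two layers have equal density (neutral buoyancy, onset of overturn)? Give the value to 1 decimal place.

Neutral buoyancy requires Δρ = 0, i.e. −α(T_deep − T_surf′) + β(S_deep − S_surf) = 0.
T_surf′ = T_deep − (β/α)·ΔS = 7.4 − (7.2 × 10⁻⁴/2.5 × 10⁻⁴)·(+0.72) = 5.326 °C.
Cooling required: 16.9 − (5.326) = 11.574 °C.

5.3 °C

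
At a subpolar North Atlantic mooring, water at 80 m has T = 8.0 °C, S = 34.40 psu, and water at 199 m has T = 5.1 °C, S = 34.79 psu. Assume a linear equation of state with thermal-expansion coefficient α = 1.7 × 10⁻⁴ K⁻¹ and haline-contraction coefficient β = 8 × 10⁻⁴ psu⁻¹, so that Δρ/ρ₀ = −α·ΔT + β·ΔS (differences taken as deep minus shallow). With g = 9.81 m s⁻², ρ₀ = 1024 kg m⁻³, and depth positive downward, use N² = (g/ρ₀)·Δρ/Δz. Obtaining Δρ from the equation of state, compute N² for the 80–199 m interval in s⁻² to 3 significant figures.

6.64 × 10⁻⁵ s⁻²

ΔT = -2.9 K, ΔS = +0.39 psu (deep − shallow).
Δρ/ρ₀ = −αΔT + βΔS = 4.93 × 10⁻⁴ + 3.12 × 10⁻⁴ = 8.05 × 10⁻⁴, so Δρ ≈ 0.8243 kg m⁻³.
N² = (g/ρ₀)·Δρ/Δz = g·(Δρ/ρ₀)/Δz = 9.81 × 8.05 × 10⁻⁴ / 119 = 6.6362 × 10⁻⁵ s⁻² ≈ 6.64 × 10⁻⁵ s⁻².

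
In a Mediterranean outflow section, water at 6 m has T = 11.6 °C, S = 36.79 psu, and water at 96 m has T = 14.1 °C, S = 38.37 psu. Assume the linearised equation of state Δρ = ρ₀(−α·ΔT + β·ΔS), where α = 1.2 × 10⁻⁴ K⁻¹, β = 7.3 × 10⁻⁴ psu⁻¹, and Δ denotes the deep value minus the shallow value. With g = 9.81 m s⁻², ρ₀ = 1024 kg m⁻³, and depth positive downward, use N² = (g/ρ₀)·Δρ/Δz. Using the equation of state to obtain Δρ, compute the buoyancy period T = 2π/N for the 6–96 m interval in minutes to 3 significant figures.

10.9 min

ΔT = +2.5 K, ΔS = +1.58 psu (deep − shallow).
Δρ/ρ₀ = −αΔT + βΔS = -3.00 × 10⁻⁴ + 1.1534 × 10⁻³ = 8.534 × 10⁻⁴, so Δρ ≈ 0.8739 kg m⁻³.
N² = (g/ρ₀)·Δρ/Δz = g·(Δρ/ρ₀)/Δz = 9.81 × 8.534 × 10⁻⁴ / 90 = 9.3021 × 10⁻⁵ s⁻².
N = √(9.3021 × 10⁻⁵) = 9.6447 × 10⁻³ rad s⁻¹ → T = 2π/N = 651.47 s = 10.858 min ≈ 10.9 min.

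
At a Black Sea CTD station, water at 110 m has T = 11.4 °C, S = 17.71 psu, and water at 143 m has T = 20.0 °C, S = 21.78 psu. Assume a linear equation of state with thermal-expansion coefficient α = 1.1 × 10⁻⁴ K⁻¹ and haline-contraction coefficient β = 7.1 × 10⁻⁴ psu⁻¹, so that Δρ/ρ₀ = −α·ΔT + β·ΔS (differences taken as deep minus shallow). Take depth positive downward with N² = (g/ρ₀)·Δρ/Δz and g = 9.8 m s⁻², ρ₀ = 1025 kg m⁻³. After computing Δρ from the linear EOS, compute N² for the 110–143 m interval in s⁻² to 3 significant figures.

5.77 × 10⁻⁴ s⁻²

ΔT = +8.6 K, ΔS = +4.07 psu (deep − shallow).
Δρ/ρ₀ = −αΔT + βΔS = -9.46 × 10⁻⁴ + 2.8897 × 10⁻³ = 1.9437 × 10⁻³, so Δρ ≈ 1.992 kg m⁻³.
N² = (g/ρ₀)·Δρ/Δz = g·(Δρ/ρ₀)/Δz = 9.8 × 1.9437 × 10⁻³ / 33 = 5.7722 × 10⁻⁴ s⁻² ≈ 5.77 × 10⁻⁴ s⁻².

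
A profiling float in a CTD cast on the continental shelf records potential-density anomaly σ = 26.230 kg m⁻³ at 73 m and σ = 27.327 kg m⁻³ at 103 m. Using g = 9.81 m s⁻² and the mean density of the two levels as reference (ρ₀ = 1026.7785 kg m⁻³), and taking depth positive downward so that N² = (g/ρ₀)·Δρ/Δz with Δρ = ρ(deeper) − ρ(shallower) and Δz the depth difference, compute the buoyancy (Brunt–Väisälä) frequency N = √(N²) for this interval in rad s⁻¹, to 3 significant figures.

Δρ = 1027.327 − 1026.230 = 1.097 kg m⁻³ over Δz = 103 − 73 = 30 m.
N² = (9.81/1026.7785) × (1.097/30) = 3.4936 × 10⁻⁴ s⁻².
N = √(3.4936 × 10⁻⁴) = 0.018691 rad s⁻¹ ≈ 0.0187 rad s⁻¹.
Since Δρ > 0 the layer is stably stratified.

0.0187 rad s⁻¹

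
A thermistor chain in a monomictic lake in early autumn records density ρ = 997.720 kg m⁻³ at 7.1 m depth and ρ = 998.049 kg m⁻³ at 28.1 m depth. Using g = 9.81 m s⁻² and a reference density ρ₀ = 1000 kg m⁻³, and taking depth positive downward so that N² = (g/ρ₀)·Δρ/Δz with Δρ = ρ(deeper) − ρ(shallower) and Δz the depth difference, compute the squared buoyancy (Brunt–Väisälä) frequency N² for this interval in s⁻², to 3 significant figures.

1.54 × 10⁻⁴ s⁻²

Δρ = 998.049 − 997.720 = 0.329 kg m⁻³ over Δz = 28.1 − 7.1 = 21 m.
N² = (9.81/1000) × (0.329/21) = 1.5369 × 10⁻⁴ s⁻² ≈ 1.54 × 10⁻⁴ s⁻².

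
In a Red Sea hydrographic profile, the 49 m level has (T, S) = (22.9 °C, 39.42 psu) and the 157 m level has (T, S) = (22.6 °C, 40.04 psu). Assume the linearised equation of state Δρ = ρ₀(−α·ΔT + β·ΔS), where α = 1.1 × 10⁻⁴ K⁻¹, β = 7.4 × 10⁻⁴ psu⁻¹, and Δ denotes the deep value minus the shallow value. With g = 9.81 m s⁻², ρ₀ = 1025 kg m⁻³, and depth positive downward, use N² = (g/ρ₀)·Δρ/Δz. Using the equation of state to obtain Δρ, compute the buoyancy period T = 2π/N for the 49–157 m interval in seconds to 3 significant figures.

940 s

ΔT = -0.3 K, ΔS = +0.62 psu (deep − shallow).
Δρ/ρ₀ = −αΔT + βΔS = 3.30 × 10⁻⁵ + 4.588 × 10⁻⁴ = 4.918 × 10⁻⁴, so Δρ ≈ 0.5041 kg m⁻³.
N² = (g/ρ₀)·Δρ/Δz = g·(Δρ/ρ₀)/Δz = 9.81 × 4.918 × 10⁻⁴ / 108 = 4.4672 × 10⁻⁵ s⁻².
N = √(4.4672 × 10⁻⁵) = 6.6837 × 10⁻³ rad s⁻¹ → T = 2π/N = 940.08 s ≈ 940 s.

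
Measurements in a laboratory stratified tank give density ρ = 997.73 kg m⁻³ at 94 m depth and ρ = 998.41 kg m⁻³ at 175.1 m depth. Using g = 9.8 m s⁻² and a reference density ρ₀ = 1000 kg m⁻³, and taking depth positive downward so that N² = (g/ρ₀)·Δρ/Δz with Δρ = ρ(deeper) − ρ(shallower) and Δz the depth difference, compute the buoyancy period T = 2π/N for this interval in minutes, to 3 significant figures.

11.6 min

Δρ = 998.41 − 997.73 = 0.68 kg m⁻³ over Δz = 175.1 − 94 = 81.1 m.
N² = (9.8/1000) × (0.68/81.1) = 8.2170 × 10⁻⁵ s⁻².
N = √(8.2170 × 10⁻⁵) = 9.0648 × 10⁻³ rad s⁻¹, so T = 2π/N = 693.14 s = 11.552 min ≈ 11.6 min.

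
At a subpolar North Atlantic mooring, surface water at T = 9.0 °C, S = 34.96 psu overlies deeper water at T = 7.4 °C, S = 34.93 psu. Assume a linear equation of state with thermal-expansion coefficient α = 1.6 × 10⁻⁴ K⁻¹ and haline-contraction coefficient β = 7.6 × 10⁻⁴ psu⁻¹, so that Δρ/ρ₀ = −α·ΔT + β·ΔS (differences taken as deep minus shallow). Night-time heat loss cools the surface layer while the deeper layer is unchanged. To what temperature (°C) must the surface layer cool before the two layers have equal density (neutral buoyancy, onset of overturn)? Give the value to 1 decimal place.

Neutral buoyancy requires Δρ = 0, i.e. −α(T_deep − T_surf′) + β(S_deep − S_surf) = 0.
T_surf′ = T_deep − (β/α)·ΔS = 7.4 − (7.6 × 10⁻⁴/1.6 × 10⁻⁴)·(-0.03) = 7.543 °C.
Cooling required: 9.0 − (7.543) = 1.457 °C.

7.5 °C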